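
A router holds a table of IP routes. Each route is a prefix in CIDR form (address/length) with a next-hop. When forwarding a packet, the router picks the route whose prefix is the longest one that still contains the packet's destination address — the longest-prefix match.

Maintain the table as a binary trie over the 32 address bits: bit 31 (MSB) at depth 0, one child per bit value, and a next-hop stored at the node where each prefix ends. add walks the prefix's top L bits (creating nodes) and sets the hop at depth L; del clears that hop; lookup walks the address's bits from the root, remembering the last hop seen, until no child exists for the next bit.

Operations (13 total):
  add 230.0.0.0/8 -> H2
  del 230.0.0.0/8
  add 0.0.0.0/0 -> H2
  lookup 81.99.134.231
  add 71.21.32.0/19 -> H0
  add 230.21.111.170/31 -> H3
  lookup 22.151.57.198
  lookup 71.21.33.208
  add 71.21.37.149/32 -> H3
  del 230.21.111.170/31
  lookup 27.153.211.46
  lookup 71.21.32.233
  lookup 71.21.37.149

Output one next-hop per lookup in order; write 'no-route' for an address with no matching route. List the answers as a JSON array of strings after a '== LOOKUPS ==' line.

Process each operation:
  + 230.0.0.0/8 (H2) depth=8
  - 230.0.0.0/8 clear@8
  + 0.0.0.0/0 (H2) depth=0
  Q 81.99.134.231: descend ε ; hops seen [H2] ; pick H2
  + 71.21.32.0/19 (H0) depth=19
  + 230.21.111.170/31 (H3) depth=31
  Q 22.151.57.198: descend 0 ; hops seen [H2] ; pick H2
  Q 71.21.33.208: descend 0100011100010101001 ; hops seen [H2,H0] ; pick H0
  + 71.21.37.149/32 (H3) depth=32
  - 230.21.111.170/31 clear@31
  Q 27.153.211.46: descend 0 ; hops seen [H2] ; pick H2
  Q 71.21.32.233: descend 010001110001010100100 ; hops seen [H2,H0] ; pick H0
  Q 71.21.37.149: descend 01000111000101010010010110010101 ; hops seen [H2,H0,H3] ; pick H3

== LOOKUPS ==
["H2","H2","H0","H2","H0","H3"]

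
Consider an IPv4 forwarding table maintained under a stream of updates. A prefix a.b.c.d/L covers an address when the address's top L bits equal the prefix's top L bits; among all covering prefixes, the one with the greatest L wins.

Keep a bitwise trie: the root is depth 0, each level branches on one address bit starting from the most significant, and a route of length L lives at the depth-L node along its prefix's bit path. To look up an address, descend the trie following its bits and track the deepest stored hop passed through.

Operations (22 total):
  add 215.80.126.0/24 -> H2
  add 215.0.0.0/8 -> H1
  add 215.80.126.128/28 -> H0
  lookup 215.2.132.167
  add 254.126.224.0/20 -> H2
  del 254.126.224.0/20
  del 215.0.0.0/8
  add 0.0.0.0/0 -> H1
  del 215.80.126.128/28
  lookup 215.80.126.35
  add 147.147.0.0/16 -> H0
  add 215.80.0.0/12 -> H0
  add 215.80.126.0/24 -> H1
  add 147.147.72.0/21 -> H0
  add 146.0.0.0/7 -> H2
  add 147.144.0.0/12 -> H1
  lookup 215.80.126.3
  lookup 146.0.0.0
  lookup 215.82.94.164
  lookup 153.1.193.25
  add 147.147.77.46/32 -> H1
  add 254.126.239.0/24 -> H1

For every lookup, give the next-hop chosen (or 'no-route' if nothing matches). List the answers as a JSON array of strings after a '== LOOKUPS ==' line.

Trace:
  + 215.80.126.0/24 (H2) depth=24
  + 215.0.0.0/8 (H1) depth=8
  + 215.80.126.128/28 (H0) depth=28
  lookup 215.2.132.167: bits 110101110 walk d0:-→d1:-→d2:-→d3:-→d4:-→d5:-→d6:-→d7:-→d8:H1→d9:- -> H1
  + 254.126.224.0/20 (H2) depth=20
  del 254.126.224.0/20 (clear depth 20)
  del 215.0.0.0/8 (clear depth 8)
  + 0.0.0.0/0 (H1) depth=0
  del 215.80.126.128/28 (clear depth 28)
  lookup 215.80.126.35: bits 110101110101000001111110 walk d0:H1→d1:-→d2:-→d3:-→d4:-→d5:-→d6:-→d7:-→d8:-→d9:-→d10:-→d11:-→d12:-→d13:-→d14:-→d15:-→d16:-→d17:-→d18:-→d19:-→d20:-→d21:-→d22:-→d23:-→d24:H2 -> H2
  + 147.147.0.0/16 (H0) depth=16
  + 215.80.0.0/12 (H0) depth=12
  + 215.80.126.0/24 (H1) depth=24
  + 147.147.72.0/21 (H0) depth=21
  + 146.0.0.0/7 (H2) depth=7
  + 147.144.0.0/12 (H1) depth=12
  lookup 215.80.126.3: bits 110101110101000001111110 walk d0:H1→d1:-→d2:-→d3:-→d4:-→d5:-→d6:-→d7:-→d8:-→d9:-→d10:-→d11:-→d12:H0→d13:-→d14:-→d15:-→d16:-→d17:-→d18:-→d19:-→d20:-→d21:-→d22:-→d23:-→d24:H1 -> H1
  lookup 146.0.0.0: bits 1001001 walk d0:H1→d1:-→d2:-→d3:-→d4:-→d5:-→d6:-→d7:H2 -> H2
  lookup 215.82.94.164: bits 11010111010100 walk d0:H1→d1:-→d2:-→d3:-→d4:-→d5:-→d6:-→d7:-→d8:-→d9:-→d10:-→d11:-→d12:H0→d13:-→d14:- -> H0
  lookup 153.1.193.25: bits 1001 walk d0:H1→d1:-→d2:-→d3:-→d4:- -> H1
  + 147.147.77.46/32 (H1) depth=32
  + 254.126.239.0/24 (H1) depth=24

== LOOKUPS ==
["H1","H2","H1","H2","H0","H1"]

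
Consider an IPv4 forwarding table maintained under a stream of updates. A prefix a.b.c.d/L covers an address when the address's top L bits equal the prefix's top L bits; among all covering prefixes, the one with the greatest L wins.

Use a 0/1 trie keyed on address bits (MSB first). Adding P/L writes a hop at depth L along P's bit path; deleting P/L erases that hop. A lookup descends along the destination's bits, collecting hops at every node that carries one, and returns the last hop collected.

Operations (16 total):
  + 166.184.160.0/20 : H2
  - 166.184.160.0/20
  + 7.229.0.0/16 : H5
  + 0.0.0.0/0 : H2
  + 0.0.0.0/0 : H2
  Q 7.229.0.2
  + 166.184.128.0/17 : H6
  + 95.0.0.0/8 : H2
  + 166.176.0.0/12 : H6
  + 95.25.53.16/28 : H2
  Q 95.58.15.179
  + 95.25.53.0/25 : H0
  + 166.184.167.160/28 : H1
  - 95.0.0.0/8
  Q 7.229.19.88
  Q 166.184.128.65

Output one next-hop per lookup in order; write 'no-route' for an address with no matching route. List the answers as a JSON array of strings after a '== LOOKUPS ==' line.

Trace:
  + 166.184.160.0/20 (H2) depth=20
  del 166.184.160.0/20 (clear depth 20)
  + 7.229.0.0/16 (H5) depth=16
  + 0.0.0.0/0 (H2) depth=0
  + 0.0.0.0/0 (H2) depth=0
  Q 7.229.0.2: descend 0000011111100101 ; hops seen [H2,H5] ; pick H5
  + 166.184.128.0/17 (H6) depth=17
  + 95.0.0.0/8 (H2) depth=8
  + 166.176.0.0/12 (H6) depth=12
  + 95.25.53.16/28 (H2) depth=28
  Q 95.58.15.179: descend 0101111100 ; hops seen [H2,H2] ; pick H2
  + 95.25.53.0/25 (H0) depth=25
  + 166.184.167.160/28 (H1) depth=28
  del 95.0.0.0/8 (clear depth 8)
  Q 7.229.19.88: descend 0000011111100101 ; hops seen [H2,H5] ; pick H5
  Q 166.184.128.65: descend 101001101011100010 ; hops seen [H2,H6,H6] ; pick H6

== LOOKUPS ==
["H5","H2","H5","H6"]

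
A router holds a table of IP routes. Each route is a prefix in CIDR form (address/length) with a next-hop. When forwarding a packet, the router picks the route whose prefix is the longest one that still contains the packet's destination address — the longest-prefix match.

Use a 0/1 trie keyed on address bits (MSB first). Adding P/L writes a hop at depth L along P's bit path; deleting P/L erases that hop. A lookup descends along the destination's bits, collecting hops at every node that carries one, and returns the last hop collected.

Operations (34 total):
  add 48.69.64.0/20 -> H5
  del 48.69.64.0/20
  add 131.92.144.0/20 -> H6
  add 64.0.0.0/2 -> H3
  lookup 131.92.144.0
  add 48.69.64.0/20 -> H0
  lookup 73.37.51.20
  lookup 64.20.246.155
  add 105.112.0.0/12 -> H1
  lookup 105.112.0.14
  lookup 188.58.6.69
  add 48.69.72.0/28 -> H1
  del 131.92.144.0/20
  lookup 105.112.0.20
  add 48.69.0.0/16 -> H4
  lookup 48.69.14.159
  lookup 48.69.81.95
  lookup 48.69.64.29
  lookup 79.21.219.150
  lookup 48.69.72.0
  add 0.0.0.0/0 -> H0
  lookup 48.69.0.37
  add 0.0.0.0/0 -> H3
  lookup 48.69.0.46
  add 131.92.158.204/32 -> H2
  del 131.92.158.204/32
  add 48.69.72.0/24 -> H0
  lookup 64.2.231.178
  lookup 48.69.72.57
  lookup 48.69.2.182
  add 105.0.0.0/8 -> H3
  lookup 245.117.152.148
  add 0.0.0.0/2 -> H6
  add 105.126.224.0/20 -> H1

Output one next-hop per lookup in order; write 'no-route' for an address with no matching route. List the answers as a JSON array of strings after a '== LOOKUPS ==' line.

Process each operation:
  add 48.69.64.0/20 -> H5 at depth 20
  - 48.69.64.0/20 clear@20
  add 131.92.144.0/20 -> H6 at depth 20
  add 64.0.0.0/2 -> H3 at depth 2
  lookup 131.92.144.0: bits 10000011010111001001 walk d0:-→d1:-→d2:-→d3:-→d4:-→d5:-→d6:-→d7:-→d8:-→d9:-→d10:-→d11:-→d12:-→d13:-→d14:-→d15:-→d16:-→d17:-→d18:-→d19:-→d20:H6 -> H6
  add 48.69.64.0/20 -> H0 at depth 20
  lookup 73.37.51.20: bits 01 walk d0:-→d1:-→d2:H3 -> H3
  lookup 64.20.246.155: bits 01 walk d0:-→d1:-→d2:H3 -> H3
  add 105.112.0.0/12 -> H1 at depth 12
  lookup 105.112.0.14: bits 011010010111 walk d0:-→d1:-→d2:H3→d3:-→d4:-→d5:-→d6:-→d7:-→d8:-→d9:-→d10:-→d11:-→d12:H1 -> H1
  lookup 188.58.6.69: bits 10 walk d0:-→d1:-→d2:- -> no-route
  add 48.69.72.0/28 -> H1 at depth 28
  - 131.92.144.0/20 clear@20
  lookup 105.112.0.20: bits 011010010111 walk d0:-→d1:-→d2:H3→d3:-→d4:-→d5:-→d6:-→d7:-→d8:-→d9:-→d10:-→d11:-→d12:H1 -> H1
  add 48.69.0.0/16 -> H4 at depth 16
  lookup 48.69.14.159: bits 00110000010001010 walk d0:-→d1:-→d2:-→d3:-→d4:-→d5:-→d6:-→d7:-→d8:-→d9:-→d10:-→d11:-→d12:-→d13:-→d14:-→d15:-→d16:H4→d17:- -> H4
  lookup 48.69.81.95: bits 0011000001000101010 walk d0:-→d1:-→d2:-→d3:-→d4:-→d5:-→d6:-→d7:-→d8:-→d9:-→d10:-→d11:-→d12:-→d13:-→d14:-→d15:-→d16:H4→d17:-→d18:-→d19:- -> H4
  lookup 48.69.64.29: bits 00110000010001010100 walk d0:-→d1:-→d2:-→d3:-→d4:-→d5:-→d6:-→d7:-→d8:-→d9:-→d10:-→d11:-→d12:-→d13:-→d14:-→d15:-→d16:H4→d17:-→d18:-→d19:-→d20:H0 -> H0
  lookup 79.21.219.150: bits 01 walk d0:-→d1:-→d2:H3 -> H3
  lookup 48.69.72.0: bits 0011000001000101010010000000 walk d0:-→d1:-→d2:-→d3:-→d4:-→d5:-→d6:-→d7:-→d8:-→d9:-→d10:-→d11:-→d12:-→d13:-→d14:-→d15:-→d16:H4→d17:-→d18:-→d19:-→d20:H0→d21:-→d22:-→d23:-→d24:-→d25:-→d26:-→d27:-→d28:H1 -> H1
  add 0.0.0.0/0 -> H0 at depth 0
  lookup 48.69.0.37: bits 00110000010001010 walk d0:H0→d1:-→d2:-→d3:-→d4:-→d5:-→d6:-→d7:-→d8:-→d9:-→d10:-→d11:-→d12:-→d13:-→d14:-→d15:-→d16:H4→d17:- -> H4
  add 0.0.0.0/0 -> H3 at depth 0
  lookup 48.69.0.46: bits 00110000010001010 walk d0:H3→d1:-→d2:-→d3:-→d4:-→d5:-→d6:-→d7:-→d8:-→d9:-→d10:-→d11:-→d12:-→d13:-→d14:-→d15:-→d16:H4→d17:- -> H4
  add 131.92.158.204/32 -> H2 at depth 32
  - 131.92.158.204/32 clear@32
  add 48.69.72.0/24 -> H0 at depth 24
  lookup 64.2.231.178: bits 01 walk d0:H3→d1:-→d2:H3 -> H3
  lookup 48.69.72.57: bits 00110000010001010100100000 walk d0:H3→d1:-→d2:-→d3:-→d4:-→d5:-→d6:-→d7:-→d8:-→d9:-→d10:-→d11:-→d12:-→d13:-→d14:-→d15:-→d16:H4→d17:-→d18:-→d19:-→d20:H0→d21:-→d22:-→d23:-→d24:H0→d25:-→d26:- -> H0
  lookup 48.69.2.182: bits 00110000010001010 walk d0:H3→d1:-→d2:-→d3:-→d4:-→d5:-→d6:-→d7:-→d8:-→d9:-→d10:-→d11:-→d12:-→d13:-→d14:-→d15:-→d16:H4→d17:- -> H4
  add 105.0.0.0/8 -> H3 at depth 8
  lookup 245.117.152.148: bits 1 walk d0:H3→d1:- -> H3
  add 0.0.0.0/2 -> H6 at depth 2
  add 105.126.224.0/20 -> H1 at depth 20

== LOOKUPS ==
["H6","H3","H3","H1","no-route","H1","H4","H4","H0","H3","H1","H4","H4","H3","H0","H4","H3"]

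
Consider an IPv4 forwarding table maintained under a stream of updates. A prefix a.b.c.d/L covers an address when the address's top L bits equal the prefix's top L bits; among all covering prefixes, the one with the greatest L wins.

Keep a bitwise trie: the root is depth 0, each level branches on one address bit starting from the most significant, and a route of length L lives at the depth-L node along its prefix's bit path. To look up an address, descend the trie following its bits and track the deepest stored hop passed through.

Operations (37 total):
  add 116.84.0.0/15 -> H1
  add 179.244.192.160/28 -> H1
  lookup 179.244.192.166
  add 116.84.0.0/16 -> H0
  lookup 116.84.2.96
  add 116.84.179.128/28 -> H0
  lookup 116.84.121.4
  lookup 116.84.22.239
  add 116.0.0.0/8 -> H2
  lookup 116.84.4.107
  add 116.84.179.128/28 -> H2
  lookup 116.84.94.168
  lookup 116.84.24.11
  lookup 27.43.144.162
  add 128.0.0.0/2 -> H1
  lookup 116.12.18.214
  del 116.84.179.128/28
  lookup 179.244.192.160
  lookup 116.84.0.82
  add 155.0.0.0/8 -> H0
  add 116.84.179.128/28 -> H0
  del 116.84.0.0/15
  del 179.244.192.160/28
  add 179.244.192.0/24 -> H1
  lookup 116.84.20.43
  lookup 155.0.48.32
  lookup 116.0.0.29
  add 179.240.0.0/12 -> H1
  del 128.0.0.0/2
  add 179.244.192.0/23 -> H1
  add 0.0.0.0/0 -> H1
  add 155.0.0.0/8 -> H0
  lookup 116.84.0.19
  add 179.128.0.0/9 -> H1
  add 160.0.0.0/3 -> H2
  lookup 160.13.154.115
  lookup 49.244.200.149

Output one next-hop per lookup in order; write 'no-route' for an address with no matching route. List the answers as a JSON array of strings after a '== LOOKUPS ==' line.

Process each operation:
  + 116.84.0.0/15 (H1) depth=15
  + 179.244.192.160/28 (H1) depth=28
  ? 179.244.192.166  path d0:-→d1:-→d2:-→d3:-→d4:-→d5:-→d6:-→d7:-→d8:-→d9:-→d10:-→d11:-→d12:-→d13:-→d14:-→d15:-→d16:-→d17:-→d18:-→d19:-→d20:-→d21:-→d22:-→d23:-→d24:-→d25:-→d26:-→d27:-→d28:H1  best=H1
  + 116.84.0.0/16 (H0) depth=16
  ? 116.84.2.96  path d0:-→d1:-→d2:-→d3:-→d4:-→d5:-→d6:-→d7:-→d8:-→d9:-→d10:-→d11:-→d12:-→d13:-→d14:-→d15:H1→d16:H0  best=H0
  + 116.84.179.128/28 (H0) depth=28
  ? 116.84.121.4  path d0:-→d1:-→d2:-→d3:-→d4:-→d5:-→d6:-→d7:-→d8:-→d9:-→d10:-→d11:-→d12:-→d13:-→d14:-→d15:H1→d16:H0  best=H0
  ? 116.84.22.239  path d0:-→d1:-→d2:-→d3:-→d4:-→d5:-→d6:-→d7:-→d8:-→d9:-→d10:-→d11:-→d12:-→d13:-→d14:-→d15:H1→d16:H0  best=H0
  + 116.0.0.0/8 (H2) depth=8
  ? 116.84.4.107  path d0:-→d1:-→d2:-→d3:-→d4:-→d5:-→d6:-→d7:-→d8:H2→d9:-→d10:-→d11:-→d12:-→d13:-→d14:-→d15:H1→d16:H0  best=H0
  + 116.84.179.128/28 (H2) depth=28
  ? 116.84.94.168  path d0:-→d1:-→d2:-→d3:-→d4:-→d5:-→d6:-→d7:-→d8:H2→d9:-→d10:-→d11:-→d12:-→d13:-→d14:-→d15:H1→d16:H0  best=H0
  ? 116.84.24.11  path d0:-→d1:-→d2:-→d3:-→d4:-→d5:-→d6:-→d7:-→d8:H2→d9:-→d10:-→d11:-→d12:-→d13:-→d14:-→d15:H1→d16:H0  best=H0
  ? 27.43.144.162  path d0:-→d1:-  best=no-route
  + 128.0.0.0/2 (H1) depth=2
  ? 116.12.18.214  path d0:-→d1:-→d2:-→d3:-→d4:-→d5:-→d6:-→d7:-→d8:H2→d9:-  best=H2
  del 116.84.179.128/28 (clear depth 28)
  ? 179.244.192.160  path d0:-→d1:-→d2:H1→d3:-→d4:-→d5:-→d6:-→d7:-→d8:-→d9:-→d10:-→d11:-→d12:-→d13:-→d14:-→d15:-→d16:-→d17:-→d18:-→d19:-→d20:-→d21:-→d22:-→d23:-→d24:-→d25:-→d26:-→d27:-→d28:H1  best=H1
  ? 116.84.0.82  path d0:-→d1:-→d2:-→d3:-→d4:-→d5:-→d6:-→d7:-→d8:H2→d9:-→d10:-→d11:-→d12:-→d13:-→d14:-→d15:H1→d16:H0  best=H0
  + 155.0.0.0/8 (H0) depth=8
  + 116.84.179.128/28 (H0) depth=28
  del 116.84.0.0/15 (clear depth 15)
  del 179.244.192.160/28 (clear depth 28)
  + 179.244.192.0/24 (H1) depth=24
  ? 116.84.20.43  path d0:-→d1:-→d2:-→d3:-→d4:-→d5:-→d6:-→d7:-→d8:H2→d9:-→d10:-→d11:-→d12:-→d13:-→d14:-→d15:-→d16:H0  best=H0
  ? 155.0.48.32  path d0:-→d1:-→d2:H1→d3:-→d4:-→d5:-→d6:-→d7:-→d8:H0  best=H0
  ? 116.0.0.29  path d0:-→d1:-→d2:-→d3:-→d4:-→d5:-→d6:-→d7:-→d8:H2→d9:-  best=H2
  + 179.240.0.0/12 (H1) depth=12
  del 128.0.0.0/2 (clear depth 2)
  + 179.244.192.0/23 (H1) depth=23
  + 0.0.0.0/0 (H1) depth=0
  + 155.0.0.0/8 (H0) depth=8
  ? 116.84.0.19  path d0:H1→d1:-→d2:-→d3:-→d4:-→d5:-→d6:-→d7:-→d8:H2→d9:-→d10:-→d11:-→d12:-→d13:-→d14:-→d15:-→d16:H0  best=H0
  + 179.128.0.0/9 (H1) depth=9
  + 160.0.0.0/3 (H2) depth=3
  ? 160.13.154.115  path d0:H1→d1:-→d2:-→d3:H2  best=H2
  ? 49.244.200.149  path d0:H1→d1:-  best=H1

== LOOKUPS ==
["H1","H0","H0","H0","H0","H0","H0","no-route","H2","H1","H0","H0","H0","H2","H0","H2","H1"]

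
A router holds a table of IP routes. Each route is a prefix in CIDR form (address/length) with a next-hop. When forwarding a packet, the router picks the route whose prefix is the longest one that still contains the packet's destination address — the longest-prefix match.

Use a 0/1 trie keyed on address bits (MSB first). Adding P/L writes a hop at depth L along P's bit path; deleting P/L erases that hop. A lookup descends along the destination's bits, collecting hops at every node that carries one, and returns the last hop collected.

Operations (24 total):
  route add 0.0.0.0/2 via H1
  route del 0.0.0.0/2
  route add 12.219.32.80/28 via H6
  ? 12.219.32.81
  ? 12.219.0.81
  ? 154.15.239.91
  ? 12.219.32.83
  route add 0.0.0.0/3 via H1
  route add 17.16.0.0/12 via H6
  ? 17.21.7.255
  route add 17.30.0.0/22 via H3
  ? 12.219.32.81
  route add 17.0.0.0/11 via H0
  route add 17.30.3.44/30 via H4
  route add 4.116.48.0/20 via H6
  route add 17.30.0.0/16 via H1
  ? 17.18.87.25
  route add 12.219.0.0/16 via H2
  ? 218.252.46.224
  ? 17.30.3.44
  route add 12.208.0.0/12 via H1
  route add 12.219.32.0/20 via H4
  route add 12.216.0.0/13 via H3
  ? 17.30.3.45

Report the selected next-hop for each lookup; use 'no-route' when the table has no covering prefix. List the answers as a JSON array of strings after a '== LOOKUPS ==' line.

Trace:
  + 0.0.0.0/2 (H1) depth=2
  - 0.0.0.0/2 clear@2
  + 12.219.32.80/28 (H6) depth=28
  ? 12.219.32.81  path d0:-→d1:-→d2:-→d3:-→d4:-→d5:-→d6:-→d7:-→d8:-→d9:-→d10:-→d11:-→d12:-→d13:-→d14:-→d15:-→d16:-→d17:-→d18:-→d19:-→d20:-→d21:-→d22:-→d23:-→d24:-→d25:-→d26:-→d27:-→d28:H6  best=H6
  ? 12.219.0.81  path d0:-→d1:-→d2:-→d3:-→d4:-→d5:-→d6:-→d7:-→d8:-→d9:-→d10:-→d11:-→d12:-→d13:-→d14:-→d15:-→d16:-→d17:-→d18:-  best=no-route
  ? 154.15.239.91  path d0:-  best=no-route
  ? 12.219.32.83  path d0:-→d1:-→d2:-→d3:-→d4:-→d5:-→d6:-→d7:-→d8:-→d9:-→d10:-→d11:-→d12:-→d13:-→d14:-→d15:-→d16:-→d17:-→d18:-→d19:-→d20:-→d21:-→d22:-→d23:-→d24:-→d25:-→d26:-→d27:-→d28:H6  best=H6
  + 0.0.0.0/3 (H1) depth=3
  + 17.16.0.0/12 (H6) depth=12
  ? 17.21.7.255  path d0:-→d1:-→d2:-→d3:H1→d4:-→d5:-→d6:-→d7:-→d8:-→d9:-→d10:-→d11:-→d12:H6  best=H6
  + 17.30.0.0/22 (H3) depth=22
  ? 12.219.32.81  path d0:-→d1:-→d2:-→d3:H1→d4:-→d5:-→d6:-→d7:-→d8:-→d9:-→d10:-→d11:-→d12:-→d13:-→d14:-→d15:-→d16:-→d17:-→d18:-→d19:-→d20:-→d21:-→d22:-→d23:-→d24:-→d25:-→d26:-→d27:-→d28:H6  best=H6
  + 17.0.0.0/11 (H0) depth=11
  + 17.30.3.44/30 (H4) depth=30
  + 4.116.48.0/20 (H6) depth=20
  + 17.30.0.0/16 (H1) depth=16
  ? 17.18.87.25  path d0:-→d1:-→d2:-→d3:H1→d4:-→d5:-→d6:-→d7:-→d8:-→d9:-→d10:-→d11:H0→d12:H6  best=H6
  + 12.219.0.0/16 (H2) depth=16
  ? 218.252.46.224  path d0:-  best=no-route
  ? 17.30.3.44  path d0:-→d1:-→d2:-→d3:H1→d4:-→d5:-→d6:-→d7:-→d8:-→d9:-→d10:-→d11:H0→d12:H6→d13:-→d14:-→d15:-→d16:H1→d17:-→d18:-→d19:-→d20:-→d21:-→d22:H3→d23:-→d24:-→d25:-→d26:-→d27:-→d28:-→d29:-→d30:H4  best=H4
  + 12.208.0.0/12 (H1) depth=12
  + 12.219.32.0/20 (H4) depth=20
  + 12.216.0.0/13 (H3) depth=13
  ? 17.30.3.45  path d0:-→d1:-→d2:-→d3:H1→d4:-→d5:-→d6:-→d7:-→d8:-→d9:-→d10:-→d11:H0→d12:H6→d13:-→d14:-→d15:-→d16:H1→d17:-→d18:-→d19:-→d20:-→d21:-→d22:H3→d23:-→d24:-→d25:-→d26:-→d27:-→d28:-→d29:-→d30:H4  best=H4

== LOOKUPS ==
["H6","no-route","no-route","H6","H6","H6","H6","no-route","H4","H4"]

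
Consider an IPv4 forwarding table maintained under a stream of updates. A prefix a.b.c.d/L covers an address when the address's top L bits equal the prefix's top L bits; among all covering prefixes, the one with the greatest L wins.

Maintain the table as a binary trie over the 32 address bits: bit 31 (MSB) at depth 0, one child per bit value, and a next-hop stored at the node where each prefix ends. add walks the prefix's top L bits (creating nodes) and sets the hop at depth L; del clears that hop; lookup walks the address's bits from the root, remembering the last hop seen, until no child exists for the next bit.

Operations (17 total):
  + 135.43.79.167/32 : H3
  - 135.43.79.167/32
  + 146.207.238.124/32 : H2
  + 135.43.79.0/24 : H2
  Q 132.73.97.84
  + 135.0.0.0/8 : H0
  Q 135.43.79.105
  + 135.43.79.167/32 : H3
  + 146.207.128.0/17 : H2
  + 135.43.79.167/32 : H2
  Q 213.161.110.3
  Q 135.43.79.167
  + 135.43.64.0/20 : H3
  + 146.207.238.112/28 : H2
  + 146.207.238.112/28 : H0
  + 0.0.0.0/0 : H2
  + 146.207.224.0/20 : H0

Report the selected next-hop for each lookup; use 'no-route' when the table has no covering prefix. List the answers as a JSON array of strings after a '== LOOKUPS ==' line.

Process each operation:
  + 135.43.79.167/32 (H3) depth=32
  del 135.43.79.167/32 (clear depth 32)
  + 146.207.238.124/32 (H2) depth=32
  + 135.43.79.0/24 (H2) depth=24
  lookup 132.73.97.84: bits 100001 walk d0:-→d1:-→d2:-→d3:-→d4:-→d5:-→d6:- -> no-route
  + 135.0.0.0/8 (H0) depth=8
  lookup 135.43.79.105: bits 100001110010101101001111 walk d0:-→d1:-→d2:-→d3:-→d4:-→d5:-→d6:-→d7:-→d8:H0→d9:-→d10:-→d11:-→d12:-→d13:-→d14:-→d15:-→d16:-→d17:-→d18:-→d19:-→d20:-→d21:-→d22:-→d23:-→d24:H2 -> H2
  + 135.43.79.167/32 (H3) depth=32
  + 146.207.128.0/17 (H2) depth=17
  + 135.43.79.167/32 (H2) depth=32
  lookup 213.161.110.3: bits 1 walk d0:-→d1:- -> no-route
  lookup 135.43.79.167: bits 10000111001010110100111110100111 walk d0:-→d1:-→d2:-→d3:-→d4:-→d5:-→d6:-→d7:-→d8:H0→d9:-→d10:-→d11:-→d12:-→d13:-→d14:-→d15:-→d16:-→d17:-→d18:-→d19:-→d20:-→d21:-→d22:-→d23:-→d24:H2→d25:-→d26:-→d27:-→d28:-→d29:-→d30:-→d31:-→d32:H2 -> H2
  + 135.43.64.0/20 (H3) depth=20
  + 146.207.238.112/28 (H2) depth=28
  + 146.207.238.112/28 (H0) depth=28
  + 0.0.0.0/0 (H2) depth=0
  + 146.207.224.0/20 (H0) depth=20

== LOOKUPS ==
["no-route","H2","no-route","H2"]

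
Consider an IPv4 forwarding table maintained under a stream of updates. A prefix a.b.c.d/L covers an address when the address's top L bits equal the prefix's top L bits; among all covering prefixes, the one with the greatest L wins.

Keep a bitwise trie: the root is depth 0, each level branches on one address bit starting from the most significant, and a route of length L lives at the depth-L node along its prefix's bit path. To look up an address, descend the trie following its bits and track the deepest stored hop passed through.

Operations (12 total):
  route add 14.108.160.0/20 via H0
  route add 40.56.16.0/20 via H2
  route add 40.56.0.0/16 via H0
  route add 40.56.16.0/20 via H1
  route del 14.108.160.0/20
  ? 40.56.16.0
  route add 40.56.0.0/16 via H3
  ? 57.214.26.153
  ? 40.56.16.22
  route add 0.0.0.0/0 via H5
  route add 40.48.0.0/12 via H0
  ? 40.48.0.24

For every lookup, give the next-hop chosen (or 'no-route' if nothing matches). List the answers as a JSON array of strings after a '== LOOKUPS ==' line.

Process each operation:
  + 14.108.160.0/20 (H0) depth=20
  + 40.56.16.0/20 (H2) depth=20
  + 40.56.0.0/16 (H0) depth=16
  + 40.56.16.0/20 (H1) depth=20
  - 14.108.160.0/20 clear@20
  Q 40.56.16.0: descend 00101000001110000001 ; hops seen [H0,H1] ; pick H1
  + 40.56.0.0/16 (H3) depth=16
  Q 57.214.26.153: descend 001 ; hops seen [∅] ; pick no-route
  Q 40.56.16.22: descend 00101000001110000001 ; hops seen [H3,H1] ; pick H1
  + 0.0.0.0/0 (H5) depth=0
  + 40.48.0.0/12 (H0) depth=12
  Q 40.48.0.24: descend 001010000011 ; hops seen [H5,H0] ; pick H0

== LOOKUPS ==
["H1","no-route","H1","H0"]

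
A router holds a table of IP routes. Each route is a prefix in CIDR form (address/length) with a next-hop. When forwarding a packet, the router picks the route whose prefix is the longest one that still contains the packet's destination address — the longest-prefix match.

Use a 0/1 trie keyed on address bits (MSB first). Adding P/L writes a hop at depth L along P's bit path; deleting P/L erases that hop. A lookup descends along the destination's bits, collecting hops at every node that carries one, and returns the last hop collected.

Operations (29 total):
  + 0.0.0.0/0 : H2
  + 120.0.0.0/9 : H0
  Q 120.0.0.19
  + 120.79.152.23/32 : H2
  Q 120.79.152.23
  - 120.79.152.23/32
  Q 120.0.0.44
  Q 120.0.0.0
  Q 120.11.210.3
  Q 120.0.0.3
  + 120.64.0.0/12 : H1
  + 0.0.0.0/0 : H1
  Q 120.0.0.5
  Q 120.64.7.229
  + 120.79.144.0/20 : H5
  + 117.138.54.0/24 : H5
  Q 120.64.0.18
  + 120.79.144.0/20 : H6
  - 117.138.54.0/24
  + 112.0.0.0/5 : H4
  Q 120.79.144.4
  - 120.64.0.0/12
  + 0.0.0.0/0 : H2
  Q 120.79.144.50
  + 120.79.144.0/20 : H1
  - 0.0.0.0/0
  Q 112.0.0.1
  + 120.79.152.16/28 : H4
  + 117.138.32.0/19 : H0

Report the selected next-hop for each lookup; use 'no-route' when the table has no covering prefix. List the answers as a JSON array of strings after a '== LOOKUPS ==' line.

Process each operation:
  + 0.0.0.0/0 (H2) depth=0
  + 120.0.0.0/9 (H0) depth=9
  Q 120.0.0.19: descend 011110000 ; hops seen [H2,H0] ; pick H0
  + 120.79.152.23/32 (H2) depth=32
  Q 120.79.152.23: descend 01111000010011111001100000010111 ; hops seen [H2,H0,H2] ; pick H2
  del 120.79.152.23/32 (clear depth 32)
  Q 120.0.0.44: descend 011110000 ; hops seen [H2,H0] ; pick H0
  Q 120.0.0.0: descend 011110000 ; hops seen [H2,H0] ; pick H0
  Q 120.11.210.3: descend 011110000 ; hops seen [H2,H0] ; pick H0
  Q 120.0.0.3: descend 011110000 ; hops seen [H2,H0] ; pick H0
  + 120.64.0.0/12 (H1) depth=12
  + 0.0.0.0/0 (H1) depth=0
  Q 120.0.0.5: descend 011110000 ; hops seen [H1,H0] ; pick H0
  Q 120.64.7.229: descend 011110000100 ; hops seen [H1,H0,H1] ; pick H1
  + 120.79.144.0/20 (H5) depth=20
  + 117.138.54.0/24 (H5) depth=24
  Q 120.64.0.18: descend 011110000100 ; hops seen [H1,H0,H1] ; pick H1
  + 120.79.144.0/20 (H6) depth=20
  del 117.138.54.0/24 (clear depth 24)
  + 112.0.0.0/5 (H4) depth=5
  Q 120.79.144.4: descend 01111000010011111001 ; hops seen [H1,H0,H1,H6] ; pick H6
  del 120.64.0.0/12 (clear depth 12)
  + 0.0.0.0/0 (H2) depth=0
  Q 120.79.144.50: descend 01111000010011111001 ; hops seen [H2,H0,H6] ; pick H6
  + 120.79.144.0/20 (H1) depth=20
  del 0.0.0.0/0 (clear depth 0)
  Q 112.0.0.1: descend 01110 ; hops seen [H4] ; pick H4
  + 120.79.152.16/28 (H4) depth=28
  + 117.138.32.0/19 (H0) depth=19

== LOOKUPS ==
["H0","H2","H0","H0","H0","H0","H0","H1","H1","H6","H6","H4"]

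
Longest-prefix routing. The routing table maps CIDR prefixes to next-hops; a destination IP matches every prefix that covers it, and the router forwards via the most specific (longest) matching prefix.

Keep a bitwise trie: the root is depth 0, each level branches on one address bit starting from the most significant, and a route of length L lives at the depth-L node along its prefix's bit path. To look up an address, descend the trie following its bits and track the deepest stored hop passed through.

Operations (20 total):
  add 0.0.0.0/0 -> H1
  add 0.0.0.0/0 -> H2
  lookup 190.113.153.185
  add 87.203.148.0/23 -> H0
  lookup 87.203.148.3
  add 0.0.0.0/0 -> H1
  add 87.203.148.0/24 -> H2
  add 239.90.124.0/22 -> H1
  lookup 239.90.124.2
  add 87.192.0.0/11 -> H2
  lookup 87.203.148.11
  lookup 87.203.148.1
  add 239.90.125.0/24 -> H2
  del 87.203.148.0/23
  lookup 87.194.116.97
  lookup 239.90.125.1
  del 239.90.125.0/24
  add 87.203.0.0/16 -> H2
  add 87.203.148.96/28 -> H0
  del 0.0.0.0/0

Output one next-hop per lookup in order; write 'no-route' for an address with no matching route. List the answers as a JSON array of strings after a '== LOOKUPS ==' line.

Process each operation:
  add 0.0.0.0/0 -> H1 at depth 0
  add 0.0.0.0/0 -> H2 at depth 0
  ? 190.113.153.185  path d0:H2  best=H2
  add 87.203.148.0/23 -> H0 at depth 23
  ? 87.203.148.3  path d0:H2→d1:-→d2:-→d3:-→d4:-→d5:-→d6:-→d7:-→d8:-→d9:-→d10:-→d11:-→d12:-→d13:-→d14:-→d15:-→d16:-→d17:-→d18:-→d19:-→d20:-→d21:-→d22:-→d23:H0  best=H0
  add 0.0.0.0/0 -> H1 at depth 0
  add 87.203.148.0/24 -> H2 at depth 24
  add 239.90.124.0/22 -> H1 at depth 22
  ? 239.90.124.2  path d0:H1→d1:-→d2:-→d3:-→d4:-→d5:-→d6:-→d7:-→d8:-→d9:-→d10:-→d11:-→d12:-→d13:-→d14:-→d15:-→d16:-→d17:-→d18:-→d19:-→d20:-→d21:-→d22:H1  best=H1
  add 87.192.0.0/11 -> H2 at depth 11
  ? 87.203.148.11  path d0:H1→d1:-→d2:-→d3:-→d4:-→d5:-→d6:-→d7:-→d8:-→d9:-→d10:-→d11:H2→d12:-→d13:-→d14:-→d15:-→d16:-→d17:-→d18:-→d19:-→d20:-→d21:-→d22:-→d23:H0→d24:H2  best=H2
  ? 87.203.148.1  path d0:H1→d1:-→d2:-→d3:-→d4:-→d5:-→d6:-→d7:-→d8:-→d9:-→d10:-→d11:H2→d12:-→d13:-→d14:-→d15:-→d16:-→d17:-→d18:-→d19:-→d20:-→d21:-→d22:-→d23:H0→d24:H2  best=H2
  add 239.90.125.0/24 -> H2 at depth 24
  - 87.203.148.0/23 clear@23
  ? 87.194.116.97  path d0:H1→d1:-→d2:-→d3:-→d4:-→d5:-→d6:-→d7:-→d8:-→d9:-→d10:-→d11:H2→d12:-  best=H2
  ? 239.90.125.1  path d0:H1→d1:-→d2:-→d3:-→d4:-→d5:-→d6:-→d7:-→d8:-→d9:-→d10:-→d11:-→d12:-→d13:-→d14:-→d15:-→d16:-→d17:-→d18:-→d19:-→d20:-→d21:-→d22:H1→d23:-→d24:H2  best=H2
  - 239.90.125.0/24 clear@24
  add 87.203.0.0/16 -> H2 at depth 16
  add 87.203.148.96/28 -> H0 at depth 28
  - 0.0.0.0/0 clear@0

== LOOKUPS ==
["H2","H0","H1","H2","H2","H2","H2"]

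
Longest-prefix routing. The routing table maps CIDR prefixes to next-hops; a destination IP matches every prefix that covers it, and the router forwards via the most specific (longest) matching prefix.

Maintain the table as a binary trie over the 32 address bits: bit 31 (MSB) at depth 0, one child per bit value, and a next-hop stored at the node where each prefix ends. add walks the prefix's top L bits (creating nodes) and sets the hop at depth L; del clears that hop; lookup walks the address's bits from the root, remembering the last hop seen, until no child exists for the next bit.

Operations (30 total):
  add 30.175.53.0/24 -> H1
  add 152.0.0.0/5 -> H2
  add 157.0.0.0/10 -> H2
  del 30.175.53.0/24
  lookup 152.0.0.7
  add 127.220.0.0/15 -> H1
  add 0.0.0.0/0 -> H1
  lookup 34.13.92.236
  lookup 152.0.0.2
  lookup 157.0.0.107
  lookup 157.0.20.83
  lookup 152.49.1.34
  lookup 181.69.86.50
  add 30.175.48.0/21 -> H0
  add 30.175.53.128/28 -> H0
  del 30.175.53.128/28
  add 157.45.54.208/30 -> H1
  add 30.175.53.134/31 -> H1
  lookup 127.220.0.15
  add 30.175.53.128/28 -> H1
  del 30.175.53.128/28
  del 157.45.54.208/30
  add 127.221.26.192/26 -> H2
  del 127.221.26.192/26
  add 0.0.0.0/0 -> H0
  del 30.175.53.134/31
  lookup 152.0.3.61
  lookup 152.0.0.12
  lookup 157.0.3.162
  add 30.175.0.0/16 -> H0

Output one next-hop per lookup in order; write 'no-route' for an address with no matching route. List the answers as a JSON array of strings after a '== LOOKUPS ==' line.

Trace:
  + 30.175.53.0/24 (H1) depth=24
  + 152.0.0.0/5 (H2) depth=5
  + 157.0.0.0/10 (H2) depth=10
  - 30.175.53.0/24 clear@24
  ? 152.0.0.7  path d0:-→d1:-→d2:-→d3:-→d4:-→d5:H2  best=H2
  + 127.220.0.0/15 (H1) depth=15
  + 0.0.0.0/0 (H1) depth=0
  ? 34.13.92.236  path d0:H1→d1:-→d2:-  best=H1
  ? 152.0.0.2  path d0:H1→d1:-→d2:-→d3:-→d4:-→d5:H2  best=H2
  ? 157.0.0.107  path d0:H1→d1:-→d2:-→d3:-→d4:-→d5:H2→d6:-→d7:-→d8:-→d9:-→d10:H2  best=H2
  ? 157.0.20.83  path d0:H1→d1:-→d2:-→d3:-→d4:-→d5:H2→d6:-→d7:-→d8:-→d9:-→d10:H2  best=H2
  ? 152.49.1.34  path d0:H1→d1:-→d2:-→d3:-→d4:-→d5:H2  best=H2
  ? 181.69.86.50  path d0:H1→d1:-→d2:-  best=H1
  + 30.175.48.0/21 (H0) depth=21
  + 30.175.53.128/28 (H0) depth=28
  - 30.175.53.128/28 clear@28
  + 157.45.54.208/30 (H1) depth=30
  + 30.175.53.134/31 (H1) depth=31
  ? 127.220.0.15  path d0:H1→d1:-→d2:-→d3:-→d4:-→d5:-→d6:-→d7:-→d8:-→d9:-→d10:-→d11:-→d12:-→d13:-→d14:-→d15:H1  best=H1
  + 30.175.53.128/28 (H1) depth=28
  - 30.175.53.128/28 clear@28
  - 157.45.54.208/30 clear@30
  + 127.221.26.192/26 (H2) depth=26
  - 127.221.26.192/26 clear@26
  + 0.0.0.0/0 (H0) depth=0
  - 30.175.53.134/31 clear@31
  ? 152.0.3.61  path d0:H0→d1:-→d2:-→d3:-→d4:-→d5:H2  best=H2
  ? 152.0.0.12  path d0:H0→d1:-→d2:-→d3:-→d4:-→d5:H2  best=H2
  ? 157.0.3.162  path d0:H0→d1:-→d2:-→d3:-→d4:-→d5:H2→d6:-→d7:-→d8:-→d9:-→d10:H2  best=H2
  + 30.175.0.0/16 (H0) depth=16

== LOOKUPS ==
["H2","H1","H2","H2","H2","H2","H1","H1","H2","H2","H2"]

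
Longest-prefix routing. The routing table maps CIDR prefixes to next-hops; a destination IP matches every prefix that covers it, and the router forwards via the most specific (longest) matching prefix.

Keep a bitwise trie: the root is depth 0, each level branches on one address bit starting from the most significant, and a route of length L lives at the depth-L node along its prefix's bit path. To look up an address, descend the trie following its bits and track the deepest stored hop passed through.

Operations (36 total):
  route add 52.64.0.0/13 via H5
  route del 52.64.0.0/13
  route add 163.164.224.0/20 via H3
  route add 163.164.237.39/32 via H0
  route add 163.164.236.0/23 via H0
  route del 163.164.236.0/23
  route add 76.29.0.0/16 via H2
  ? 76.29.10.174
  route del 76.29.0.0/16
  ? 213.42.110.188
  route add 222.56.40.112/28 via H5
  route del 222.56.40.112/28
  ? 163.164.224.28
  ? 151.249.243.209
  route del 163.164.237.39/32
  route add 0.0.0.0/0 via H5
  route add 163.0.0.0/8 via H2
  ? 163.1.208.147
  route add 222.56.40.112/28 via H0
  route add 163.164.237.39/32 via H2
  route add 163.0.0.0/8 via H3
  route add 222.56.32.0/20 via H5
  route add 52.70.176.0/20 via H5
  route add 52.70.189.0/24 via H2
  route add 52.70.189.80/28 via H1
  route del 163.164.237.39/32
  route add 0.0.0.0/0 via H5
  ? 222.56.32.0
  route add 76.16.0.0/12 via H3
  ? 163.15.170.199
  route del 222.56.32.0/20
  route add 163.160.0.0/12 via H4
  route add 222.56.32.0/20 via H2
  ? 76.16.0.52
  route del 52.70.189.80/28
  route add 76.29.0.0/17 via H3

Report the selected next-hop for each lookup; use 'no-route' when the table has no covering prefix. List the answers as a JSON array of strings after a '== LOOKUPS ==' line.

Trace:
  + 52.64.0.0/13 (H5) depth=13
  del 52.64.0.0/13 (clear depth 13)
  + 163.164.224.0/20 (H3) depth=20
  + 163.164.237.39/32 (H0) depth=32
  + 163.164.236.0/23 (H0) depth=23
  del 163.164.236.0/23 (clear depth 23)
  + 76.29.0.0/16 (H2) depth=16
  ? 76.29.10.174  path d0:-→d1:-→d2:-→d3:-→d4:-→d5:-→d6:-→d7:-→d8:-→d9:-→d10:-→d11:-→d12:-→d13:-→d14:-→d15:-→d16:H2  best=H2
  del 76.29.0.0/16 (clear depth 16)
  ? 213.42.110.188  path d0:-→d1:-  best=no-route
  + 222.56.40.112/28 (H5) depth=28
  del 222.56.40.112/28 (clear depth 28)
  ? 163.164.224.28  path d0:-→d1:-→d2:-→d3:-→d4:-→d5:-→d6:-→d7:-→d8:-→d9:-→d10:-→d11:-→d12:-→d13:-→d14:-→d15:-→d16:-→d17:-→d18:-→d19:-→d20:H3  best=H3
  ? 151.249.243.209  path d0:-→d1:-→d2:-  best=no-route
  del 163.164.237.39/32 (clear depth 32)
  + 0.0.0.0/0 (H5) depth=0
  + 163.0.0.0/8 (H2) depth=8
  ? 163.1.208.147  path d0:H5→d1:-→d2:-→d3:-→d4:-→d5:-→d6:-→d7:-→d8:H2  best=H2
  + 222.56.40.112/28 (H0) depth=28
  + 163.164.237.39/32 (H2) depth=32
  + 163.0.0.0/8 (H3) depth=8
  + 222.56.32.0/20 (H5) depth=20
  + 52.70.176.0/20 (H5) depth=20
  + 52.70.189.0/24 (H2) depth=24
  + 52.70.189.80/28 (H1) depth=28
  del 163.164.237.39/32 (clear depth 32)
  + 0.0.0.0/0 (H5) depth=0
  ? 222.56.32.0  path d0:H5→d1:-→d2:-→d3:-→d4:-→d5:-→d6:-→d7:-→d8:-→d9:-→d10:-→d11:-→d12:-→d13:-→d14:-→d15:-→d16:-→d17:-→d18:-→d19:-→d20:H5  best=H5
  + 76.16.0.0/12 (H3) depth=12
  ? 163.15.170.199  path d0:H5→d1:-→d2:-→d3:-→d4:-→d5:-→d6:-→d7:-→d8:H3  best=H3
  del 222.56.32.0/20 (clear depth 20)
  + 163.160.0.0/12 (H4) depth=12
  + 222.56.32.0/20 (H2) depth=20
  ? 76.16.0.52  path d0:H5→d1:-→d2:-→d3:-→d4:-→d5:-→d6:-→d7:-→d8:-→d9:-→d10:-→d11:-→d12:H3  best=H3
  del 52.70.189.80/28 (clear depth 28)
  + 76.29.0.0/17 (H3) depth=17

== LOOKUPS ==
["H2","no-route","H3","no-route","H2","H5","H3","H3"]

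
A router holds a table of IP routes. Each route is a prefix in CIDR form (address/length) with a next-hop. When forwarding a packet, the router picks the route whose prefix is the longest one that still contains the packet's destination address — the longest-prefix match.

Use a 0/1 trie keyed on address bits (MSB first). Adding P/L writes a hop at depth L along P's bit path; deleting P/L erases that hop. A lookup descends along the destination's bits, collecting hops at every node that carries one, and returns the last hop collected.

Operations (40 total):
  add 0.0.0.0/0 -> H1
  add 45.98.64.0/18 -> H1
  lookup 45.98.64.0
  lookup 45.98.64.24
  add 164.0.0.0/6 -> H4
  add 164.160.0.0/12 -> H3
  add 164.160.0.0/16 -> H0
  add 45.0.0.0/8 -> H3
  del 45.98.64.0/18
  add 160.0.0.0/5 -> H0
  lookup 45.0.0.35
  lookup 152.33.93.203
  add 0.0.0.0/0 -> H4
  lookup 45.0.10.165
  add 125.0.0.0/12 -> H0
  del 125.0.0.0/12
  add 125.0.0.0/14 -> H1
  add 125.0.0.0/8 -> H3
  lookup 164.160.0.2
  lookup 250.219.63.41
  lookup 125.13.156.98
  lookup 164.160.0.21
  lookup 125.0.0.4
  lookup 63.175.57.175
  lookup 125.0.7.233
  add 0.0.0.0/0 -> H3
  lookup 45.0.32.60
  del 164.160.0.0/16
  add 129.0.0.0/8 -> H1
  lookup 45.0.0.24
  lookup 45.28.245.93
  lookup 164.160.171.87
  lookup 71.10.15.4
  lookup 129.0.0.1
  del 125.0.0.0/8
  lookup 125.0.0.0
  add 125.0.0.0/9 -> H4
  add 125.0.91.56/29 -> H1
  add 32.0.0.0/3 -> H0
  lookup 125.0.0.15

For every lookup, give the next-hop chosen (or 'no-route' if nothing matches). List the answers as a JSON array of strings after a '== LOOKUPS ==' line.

Trace:
  + 0.0.0.0/0 (H1) depth=0
  + 45.98.64.0/18 (H1) depth=18
  Q 45.98.64.0: descend 001011010110001001 ; hops seen [H1,H1] ; pick H1
  Q 45.98.64.24: descend 001011010110001001 ; hops seen [H1,H1] ; pick H1
  + 164.0.0.0/6 (H4) depth=6
  + 164.160.0.0/12 (H3) depth=12
  + 164.160.0.0/16 (H0) depth=16
  + 45.0.0.0/8 (H3) depth=8
  - 45.98.64.0/18 clear@18
  + 160.0.0.0/5 (H0) depth=5
  Q 45.0.0.35: descend 001011010 ; hops seen [H1,H3] ; pick H3
  Q 152.33.93.203: descend 10 ; hops seen [H1] ; pick H1
  + 0.0.0.0/0 (H4) depth=0
  Q 45.0.10.165: descend 001011010 ; hops seen [H4,H3] ; pick H3
  + 125.0.0.0/12 (H0) depth=12
  - 125.0.0.0/12 clear@12
  + 125.0.0.0/14 (H1) depth=14
  + 125.0.0.0/8 (H3) depth=8
  Q 164.160.0.2: descend 1010010010100000 ; hops seen [H4,H0,H4,H3,H0] ; pick H0
  Q 250.219.63.41: descend 1 ; hops seen [H4] ; pick H4
  Q 125.13.156.98: descend 011111010000 ; hops seen [H4,H3] ; pick H3
  Q 164.160.0.21: descend 1010010010100000 ; hops seen [H4,H0,H4,H3,H0] ; pick H0
  Q 125.0.0.4: descend 01111101000000 ; hops seen [H4,H3,H1] ; pick H1
  Q 63.175.57.175: descend 001 ; hops seen [H4] ; pick H4
  Q 125.0.7.233: descend 01111101000000 ; hops seen [H4,H3,H1] ; pick H1
  + 0.0.0.0/0 (H3) depth=0
  Q 45.0.32.60: descend 001011010 ; hops seen [H3,H3] ; pick H3
  - 164.160.0.0/16 clear@16
  + 129.0.0.0/8 (H1) depth=8
  Q 45.0.0.24: descend 001011010 ; hops seen [H3,H3] ; pick H3
  Q 45.28.245.93: descend 001011010 ; hops seen [H3,H3] ; pick H3
  Q 164.160.171.87: descend 1010010010100000 ; hops seen [H3,H0,H4,H3] ; pick H3
  Q 71.10.15.4: descend 01 ; hops seen [H3] ; pick H3
  Q 129.0.0.1: descend 10000001 ; hops seen [H3,H1] ; pick H1
  - 125.0.0.0/8 clear@8
  Q 125.0.0.0: descend 01111101000000 ; hops seen [H3,H1] ; pick H1
  + 125.0.0.0/9 (H4) depth=9
  + 125.0.91.56/29 (H1) depth=29
  + 32.0.0.0/3 (H0) depth=3
  Q 125.0.0.15: descend 01111101000000000 ; hops seen [H3,H4,H1] ; pick H1

== LOOKUPS ==
["H1","H1","H3","H1","H3","H0","H4","H3","H0","H1","H4","H1","H3","H3","H3","H3","H3","H1","H1","H1"]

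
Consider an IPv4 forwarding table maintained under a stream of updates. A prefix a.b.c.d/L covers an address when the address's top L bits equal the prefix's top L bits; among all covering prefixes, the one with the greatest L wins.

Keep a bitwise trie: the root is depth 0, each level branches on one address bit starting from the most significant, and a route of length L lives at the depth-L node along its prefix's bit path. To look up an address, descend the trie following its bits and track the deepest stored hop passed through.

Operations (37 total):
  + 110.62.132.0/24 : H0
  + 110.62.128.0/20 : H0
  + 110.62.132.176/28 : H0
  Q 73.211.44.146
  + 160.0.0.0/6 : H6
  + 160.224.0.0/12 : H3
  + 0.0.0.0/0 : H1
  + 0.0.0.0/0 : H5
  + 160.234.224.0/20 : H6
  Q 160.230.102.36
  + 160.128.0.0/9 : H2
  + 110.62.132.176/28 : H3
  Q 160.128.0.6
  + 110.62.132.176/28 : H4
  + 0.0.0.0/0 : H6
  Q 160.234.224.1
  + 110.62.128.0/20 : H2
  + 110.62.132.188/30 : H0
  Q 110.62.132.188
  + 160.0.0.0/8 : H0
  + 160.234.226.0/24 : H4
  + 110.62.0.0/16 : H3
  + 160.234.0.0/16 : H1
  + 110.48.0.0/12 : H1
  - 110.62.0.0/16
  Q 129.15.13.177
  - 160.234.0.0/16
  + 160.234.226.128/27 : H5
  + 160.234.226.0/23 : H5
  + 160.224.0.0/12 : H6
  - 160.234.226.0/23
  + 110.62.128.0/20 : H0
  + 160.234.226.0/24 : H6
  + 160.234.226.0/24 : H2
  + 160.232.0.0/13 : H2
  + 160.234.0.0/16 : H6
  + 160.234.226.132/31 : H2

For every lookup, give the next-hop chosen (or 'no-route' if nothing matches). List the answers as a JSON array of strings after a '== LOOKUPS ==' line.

Trace:
  + 110.62.132.0/24 (H0) depth=24
  + 110.62.128.0/20 (H0) depth=20
  + 110.62.132.176/28 (H0) depth=28
  lookup 73.211.44.146: bits 01 walk d0:-→d1:-→d2:- -> no-route
  + 160.0.0.0/6 (H6) depth=6
  + 160.224.0.0/12 (H3) depth=12
  + 0.0.0.0/0 (H1) depth=0
  + 0.0.0.0/0 (H5) depth=0
  + 160.234.224.0/20 (H6) depth=20
  lookup 160.230.102.36: bits 101000001110 walk d0:H5→d1:-→d2:-→d3:-→d4:-→d5:-→d6:H6→d7:-→d8:-→d9:-→d10:-→d11:-→d12:H3 -> H3
  + 160.128.0.0/9 (H2) depth=9
  + 110.62.132.176/28 (H3) depth=28
  lookup 160.128.0.6: bits 101000001 walk d0:H5→d1:-→d2:-→d3:-→d4:-→d5:-→d6:H6→d7:-→d8:-→d9:H2 -> H2
  + 110.62.132.176/28 (H4) depth=28
  + 0.0.0.0/0 (H6) depth=0
  lookup 160.234.224.1: bits 10100000111010101110 walk d0:H6→d1:-→d2:-→d3:-→d4:-→d5:-→d6:H6→d7:-→d8:-→d9:H2→d10:-→d11:-→d12:H3→d13:-→d14:-→d15:-→d16:-→d17:-→d18:-→d19:-→d20:H6 -> H6
  + 110.62.128.0/20 (H2) depth=20
  + 110.62.132.188/30 (H0) depth=30
  lookup 110.62.132.188: bits 011011100011111010000100101111 walk d0:H6→d1:-→d2:-→d3:-→d4:-→d5:-→d6:-→d7:-→d8:-→d9:-→d10:-→d11:-→d12:-→d13:-→d14:-→d15:-→d16:-→d17:-→d18:-→d19:-→d20:H2→d21:-→d22:-→d23:-→d24:H0→d25:-→d26:-→d27:-→d28:H4→d29:-→d30:H0 -> H0
  + 160.0.0.0/8 (H0) depth=8
  + 160.234.226.0/24 (H4) depth=24
  + 110.62.0.0/16 (H3) depth=16
  + 160.234.0.0/16 (H1) depth=16
  + 110.48.0.0/12 (H1) depth=12
  - 110.62.0.0/16 clear@16
  lookup 129.15.13.177: bits 10 walk d0:H6→d1:-→d2:- -> H6
  - 160.234.0.0/16 clear@16
  + 160.234.226.128/27 (H5) depth=27
  + 160.234.226.0/23 (H5) depth=23
  + 160.224.0.0/12 (H6) depth=12
  - 160.234.226.0/23 clear@23
  + 110.62.128.0/20 (H0) depth=20
  + 160.234.226.0/24 (H6) depth=24
  + 160.234.226.0/24 (H2) depth=24
  + 160.232.0.0/13 (H2) depth=13
  + 160.234.0.0/16 (H6) depth=16
  + 160.234.226.132/31 (H2) depth=31

== LOOKUPS ==
["no-route","H3","H2","H6","H0","H6"]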